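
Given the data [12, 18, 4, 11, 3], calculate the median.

11

Step 1: Sort the data in ascending order: [3, 4, 11, 12, 18]
Step 2: The number of values is n = 5.
Step 3: Since n is odd, the median is the middle value at position 3: 11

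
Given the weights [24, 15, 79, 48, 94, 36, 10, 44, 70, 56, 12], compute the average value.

44.3636

Step 1: Sum all values: 24 + 15 + 79 + 48 + 94 + 36 + 10 + 44 + 70 + 56 + 12 = 488
Step 2: Count the number of values: n = 11
Step 3: Mean = sum / n = 488 / 11 = 44.3636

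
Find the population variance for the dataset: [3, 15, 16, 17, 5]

35.36

Step 1: Compute the mean: (3 + 15 + 16 + 17 + 5) / 5 = 11.2
Step 2: Compute squared deviations from the mean:
  (3 - 11.2)^2 = 67.24
  (15 - 11.2)^2 = 14.44
  (16 - 11.2)^2 = 23.04
  (17 - 11.2)^2 = 33.64
  (5 - 11.2)^2 = 38.44
Step 3: Sum of squared deviations = 176.8
Step 4: Population variance = 176.8 / 5 = 35.36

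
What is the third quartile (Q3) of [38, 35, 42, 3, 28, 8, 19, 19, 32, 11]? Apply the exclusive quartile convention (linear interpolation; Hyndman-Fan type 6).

35.75

Step 1: Sort the data: [3, 8, 11, 19, 19, 28, 32, 35, 38, 42]
Step 2: n = 10
Step 3: Using the exclusive quartile method:
  Q1 = 10.25
  Q2 (median) = 23.5
  Q3 = 35.75
  IQR = Q3 - Q1 = 35.75 - 10.25 = 25.5
Step 4: Q3 = 35.75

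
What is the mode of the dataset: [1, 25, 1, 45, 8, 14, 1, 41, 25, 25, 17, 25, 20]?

25

Step 1: Count the frequency of each value:
  1: appears 3 time(s)
  8: appears 1 time(s)
  14: appears 1 time(s)
  17: appears 1 time(s)
  20: appears 1 time(s)
  25: appears 4 time(s)
  41: appears 1 time(s)
  45: appears 1 time(s)
Step 2: The value 25 appears most frequently (4 times).
Step 3: Mode = 25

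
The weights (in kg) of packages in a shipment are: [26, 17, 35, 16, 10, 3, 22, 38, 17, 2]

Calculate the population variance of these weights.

131.64

Step 1: Compute the mean: (26 + 17 + 35 + 16 + 10 + 3 + 22 + 38 + 17 + 2) / 10 = 18.6
Step 2: Compute squared deviations from the mean:
  (26 - 18.6)^2 = 54.76
  (17 - 18.6)^2 = 2.56
  (35 - 18.6)^2 = 268.96
  (16 - 18.6)^2 = 6.76
  (10 - 18.6)^2 = 73.96
  (3 - 18.6)^2 = 243.36
  (22 - 18.6)^2 = 11.56
  (38 - 18.6)^2 = 376.36
  (17 - 18.6)^2 = 2.56
  (2 - 18.6)^2 = 275.56
Step 3: Sum of squared deviations = 1316.4
Step 4: Population variance = 1316.4 / 10 = 131.64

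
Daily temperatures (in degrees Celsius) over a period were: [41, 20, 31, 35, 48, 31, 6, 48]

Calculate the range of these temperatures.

42

Step 1: Identify the maximum value: max = 48
Step 2: Identify the minimum value: min = 6
Step 3: Range = max - min = 48 - 6 = 42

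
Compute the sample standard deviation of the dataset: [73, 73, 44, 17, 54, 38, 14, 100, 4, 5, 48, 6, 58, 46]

29.4454

Step 1: Compute the mean: 41.4286
Step 2: Sum of squared deviations from the mean: 11271.4286
Step 3: Sample variance = 11271.4286 / 13 = 867.033
Step 4: Standard deviation = sqrt(867.033) = 29.4454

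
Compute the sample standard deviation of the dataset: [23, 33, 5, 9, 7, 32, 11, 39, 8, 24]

12.6091

Step 1: Compute the mean: 19.1
Step 2: Sum of squared deviations from the mean: 1430.9
Step 3: Sample variance = 1430.9 / 9 = 158.9889
Step 4: Standard deviation = sqrt(158.9889) = 12.6091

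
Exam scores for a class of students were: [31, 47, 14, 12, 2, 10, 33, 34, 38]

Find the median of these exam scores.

31

Step 1: Sort the data in ascending order: [2, 10, 12, 14, 31, 33, 34, 38, 47]
Step 2: The number of values is n = 9.
Step 3: Since n is odd, the median is the middle value at position 5: 31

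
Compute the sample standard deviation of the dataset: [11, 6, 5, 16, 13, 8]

4.2622

Step 1: Compute the mean: 9.8333
Step 2: Sum of squared deviations from the mean: 90.8333
Step 3: Sample variance = 90.8333 / 5 = 18.1667
Step 4: Standard deviation = sqrt(18.1667) = 4.2622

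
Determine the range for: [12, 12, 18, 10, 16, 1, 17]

17

Step 1: Identify the maximum value: max = 18
Step 2: Identify the minimum value: min = 1
Step 3: Range = max - min = 18 - 1 = 17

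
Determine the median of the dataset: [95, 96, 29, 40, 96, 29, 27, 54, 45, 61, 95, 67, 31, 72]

57.5

Step 1: Sort the data in ascending order: [27, 29, 29, 31, 40, 45, 54, 61, 67, 72, 95, 95, 96, 96]
Step 2: The number of values is n = 14.
Step 3: Since n is even, the median is the average of positions 7 and 8:
  Median = (54 + 61) / 2 = 57.5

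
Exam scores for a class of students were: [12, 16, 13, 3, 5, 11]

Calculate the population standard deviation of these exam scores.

4.5461

Step 1: Compute the mean: 10
Step 2: Sum of squared deviations from the mean: 124
Step 3: Population variance = 124 / 6 = 20.6667
Step 4: Standard deviation = sqrt(20.6667) = 4.5461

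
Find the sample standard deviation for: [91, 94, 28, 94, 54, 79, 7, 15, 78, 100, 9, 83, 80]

35.2411

Step 1: Compute the mean: 62.4615
Step 2: Sum of squared deviations from the mean: 14903.2308
Step 3: Sample variance = 14903.2308 / 12 = 1241.9359
Step 4: Standard deviation = sqrt(1241.9359) = 35.2411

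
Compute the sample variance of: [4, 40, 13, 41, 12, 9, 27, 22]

196.5714

Step 1: Compute the mean: (4 + 40 + 13 + 41 + 12 + 9 + 27 + 22) / 8 = 21
Step 2: Compute squared deviations from the mean:
  (4 - 21)^2 = 289
  (40 - 21)^2 = 361
  (13 - 21)^2 = 64
  (41 - 21)^2 = 400
  (12 - 21)^2 = 81
  (9 - 21)^2 = 144
  (27 - 21)^2 = 36
  (22 - 21)^2 = 1
Step 3: Sum of squared deviations = 1376
Step 4: Sample variance = 1376 / 7 = 196.5714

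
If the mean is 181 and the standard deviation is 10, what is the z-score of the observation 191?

1

Step 1: Recall the z-score formula: z = (x - mu) / sigma
Step 2: Substitute values: z = (191 - 181) / 10
Step 3: z = 10 / 10 = 1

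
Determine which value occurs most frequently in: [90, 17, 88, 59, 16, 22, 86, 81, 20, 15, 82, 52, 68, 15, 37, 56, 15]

15

Step 1: Count the frequency of each value:
  15: appears 3 time(s)
  16: appears 1 time(s)
  17: appears 1 time(s)
  20: appears 1 time(s)
  22: appears 1 time(s)
  37: appears 1 time(s)
  52: appears 1 time(s)
  56: appears 1 time(s)
  59: appears 1 time(s)
  68: appears 1 time(s)
  81: appears 1 time(s)
  82: appears 1 time(s)
  86: appears 1 time(s)
  88: appears 1 time(s)
  90: appears 1 time(s)
Step 2: The value 15 appears most frequently (3 times).
Step 3: Mode = 15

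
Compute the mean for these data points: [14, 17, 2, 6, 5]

8.8

Step 1: Sum all values: 14 + 17 + 2 + 6 + 5 = 44
Step 2: Count the number of values: n = 5
Step 3: Mean = sum / n = 44 / 5 = 8.8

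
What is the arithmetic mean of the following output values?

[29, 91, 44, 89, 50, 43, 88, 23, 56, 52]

56.5

Step 1: Sum all values: 29 + 91 + 44 + 89 + 50 + 43 + 88 + 23 + 56 + 52 = 565
Step 2: Count the number of values: n = 10
Step 3: Mean = sum / n = 565 / 10 = 56.5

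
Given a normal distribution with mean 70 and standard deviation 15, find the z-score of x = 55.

-1

Step 1: Recall the z-score formula: z = (x - mu) / sigma
Step 2: Substitute values: z = (55 - 70) / 15
Step 3: z = -15 / 15 = -1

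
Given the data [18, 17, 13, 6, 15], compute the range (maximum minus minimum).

12

Step 1: Identify the maximum value: max = 18
Step 2: Identify the minimum value: min = 6
Step 3: Range = max - min = 18 - 6 = 12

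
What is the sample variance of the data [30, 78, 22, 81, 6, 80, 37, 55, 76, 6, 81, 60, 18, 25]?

856.6429

Step 1: Compute the mean: (30 + 78 + 22 + 81 + 6 + 80 + 37 + 55 + 76 + 6 + 81 + 60 + 18 + 25) / 14 = 46.7857
Step 2: Compute squared deviations from the mean:
  (30 - 46.7857)^2 = 281.7602
  (78 - 46.7857)^2 = 974.3316
  (22 - 46.7857)^2 = 614.3316
  (81 - 46.7857)^2 = 1170.6173
  (6 - 46.7857)^2 = 1663.4745
  (80 - 46.7857)^2 = 1103.1888
  (37 - 46.7857)^2 = 95.7602
  (55 - 46.7857)^2 = 67.4745
  (76 - 46.7857)^2 = 853.4745
  (6 - 46.7857)^2 = 1663.4745
  (81 - 46.7857)^2 = 1170.6173
  (60 - 46.7857)^2 = 174.6173
  (18 - 46.7857)^2 = 828.6173
  (25 - 46.7857)^2 = 474.6173
Step 3: Sum of squared deviations = 11136.3571
Step 4: Sample variance = 11136.3571 / 13 = 856.6429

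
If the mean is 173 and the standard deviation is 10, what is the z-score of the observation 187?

1.4

Step 1: Recall the z-score formula: z = (x - mu) / sigma
Step 2: Substitute values: z = (187 - 173) / 10
Step 3: z = 14 / 10 = 1.4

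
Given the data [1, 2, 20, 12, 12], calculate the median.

12

Step 1: Sort the data in ascending order: [1, 2, 12, 12, 20]
Step 2: The number of values is n = 5.
Step 3: Since n is odd, the median is the middle value at position 3: 12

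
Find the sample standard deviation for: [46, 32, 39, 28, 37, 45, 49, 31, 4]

13.5565

Step 1: Compute the mean: 34.5556
Step 2: Sum of squared deviations from the mean: 1470.2222
Step 3: Sample variance = 1470.2222 / 8 = 183.7778
Step 4: Standard deviation = sqrt(183.7778) = 13.5565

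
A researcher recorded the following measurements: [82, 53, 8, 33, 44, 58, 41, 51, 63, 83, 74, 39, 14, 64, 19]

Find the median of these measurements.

51

Step 1: Sort the data in ascending order: [8, 14, 19, 33, 39, 41, 44, 51, 53, 58, 63, 64, 74, 82, 83]
Step 2: The number of values is n = 15.
Step 3: Since n is odd, the median is the middle value at position 8: 51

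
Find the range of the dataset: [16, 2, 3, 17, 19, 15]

17

Step 1: Identify the maximum value: max = 19
Step 2: Identify the minimum value: min = 2
Step 3: Range = max - min = 19 - 2 = 17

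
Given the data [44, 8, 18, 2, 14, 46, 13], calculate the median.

14

Step 1: Sort the data in ascending order: [2, 8, 13, 14, 18, 44, 46]
Step 2: The number of values is n = 7.
Step 3: Since n is odd, the median is the middle value at position 4: 14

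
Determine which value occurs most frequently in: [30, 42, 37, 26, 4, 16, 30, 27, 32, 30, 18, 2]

30

Step 1: Count the frequency of each value:
  2: appears 1 time(s)
  4: appears 1 time(s)
  16: appears 1 time(s)
  18: appears 1 time(s)
  26: appears 1 time(s)
  27: appears 1 time(s)
  30: appears 3 time(s)
  32: appears 1 time(s)
  37: appears 1 time(s)
  42: appears 1 time(s)
Step 2: The value 30 appears most frequently (3 times).
Step 3: Mode = 30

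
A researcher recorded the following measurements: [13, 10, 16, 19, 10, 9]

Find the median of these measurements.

11.5

Step 1: Sort the data in ascending order: [9, 10, 10, 13, 16, 19]
Step 2: The number of values is n = 6.
Step 3: Since n is even, the median is the average of positions 3 and 4:
  Median = (10 + 13) / 2 = 11.5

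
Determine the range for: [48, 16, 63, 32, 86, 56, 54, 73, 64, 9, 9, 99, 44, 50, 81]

90

Step 1: Identify the maximum value: max = 99
Step 2: Identify the minimum value: min = 9
Step 3: Range = max - min = 99 - 9 = 90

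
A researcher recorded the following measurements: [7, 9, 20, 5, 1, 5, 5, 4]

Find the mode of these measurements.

5

Step 1: Count the frequency of each value:
  1: appears 1 time(s)
  4: appears 1 time(s)
  5: appears 3 time(s)
  7: appears 1 time(s)
  9: appears 1 time(s)
  20: appears 1 time(s)
Step 2: The value 5 appears most frequently (3 times).
Step 3: Mode = 5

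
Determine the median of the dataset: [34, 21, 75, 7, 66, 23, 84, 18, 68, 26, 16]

26

Step 1: Sort the data in ascending order: [7, 16, 18, 21, 23, 26, 34, 66, 68, 75, 84]
Step 2: The number of values is n = 11.
Step 3: Since n is odd, the median is the middle value at position 6: 26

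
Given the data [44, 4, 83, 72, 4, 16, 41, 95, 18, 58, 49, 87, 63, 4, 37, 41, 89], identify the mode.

4

Step 1: Count the frequency of each value:
  4: appears 3 time(s)
  16: appears 1 time(s)
  18: appears 1 time(s)
  37: appears 1 time(s)
  41: appears 2 time(s)
  44: appears 1 time(s)
  49: appears 1 time(s)
  58: appears 1 time(s)
  63: appears 1 time(s)
  72: appears 1 time(s)
  83: appears 1 time(s)
  87: appears 1 time(s)
  89: appears 1 time(s)
  95: appears 1 time(s)
Step 2: The value 4 appears most frequently (3 times).
Step 3: Mode = 4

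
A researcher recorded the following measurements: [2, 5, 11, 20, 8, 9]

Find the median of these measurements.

8.5

Step 1: Sort the data in ascending order: [2, 5, 8, 9, 11, 20]
Step 2: The number of values is n = 6.
Step 3: Since n is even, the median is the average of positions 3 and 4:
  Median = (8 + 9) / 2 = 8.5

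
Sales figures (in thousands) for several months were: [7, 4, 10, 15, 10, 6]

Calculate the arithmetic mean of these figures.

8.6667

Step 1: Sum all values: 7 + 4 + 10 + 15 + 10 + 6 = 52
Step 2: Count the number of values: n = 6
Step 3: Mean = sum / n = 52 / 6 = 8.6667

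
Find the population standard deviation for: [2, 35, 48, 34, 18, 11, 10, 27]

14.5124

Step 1: Compute the mean: 23.125
Step 2: Sum of squared deviations from the mean: 1684.875
Step 3: Population variance = 1684.875 / 8 = 210.6094
Step 4: Standard deviation = sqrt(210.6094) = 14.5124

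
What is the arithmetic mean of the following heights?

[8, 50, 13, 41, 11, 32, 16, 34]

25.625

Step 1: Sum all values: 8 + 50 + 13 + 41 + 11 + 32 + 16 + 34 = 205
Step 2: Count the number of values: n = 8
Step 3: Mean = sum / n = 205 / 8 = 25.625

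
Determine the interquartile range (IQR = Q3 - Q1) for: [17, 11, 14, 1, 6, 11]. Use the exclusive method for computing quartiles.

10

Step 1: Sort the data: [1, 6, 11, 11, 14, 17]
Step 2: n = 6
Step 3: Using the exclusive quartile method:
  Q1 = 4.75
  Q2 (median) = 11
  Q3 = 14.75
  IQR = Q3 - Q1 = 14.75 - 4.75 = 10
Step 4: IQR = 10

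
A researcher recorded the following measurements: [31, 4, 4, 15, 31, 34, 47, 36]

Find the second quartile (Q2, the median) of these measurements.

31

Step 1: Sort the data: [4, 4, 15, 31, 31, 34, 36, 47]
Step 2: n = 8
Step 3: Q2 is the median. Since n is even, it is the average of the values at positions 4 and 5:
  Q2 = (31 + 31) / 2 = 31
Step 4: Q2 = 31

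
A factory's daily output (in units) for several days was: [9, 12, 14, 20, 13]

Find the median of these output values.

13

Step 1: Sort the data in ascending order: [9, 12, 13, 14, 20]
Step 2: The number of values is n = 5.
Step 3: Since n is odd, the median is the middle value at position 3: 13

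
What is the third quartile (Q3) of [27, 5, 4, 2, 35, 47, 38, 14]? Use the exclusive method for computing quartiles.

37.25

Step 1: Sort the data: [2, 4, 5, 14, 27, 35, 38, 47]
Step 2: n = 8
Step 3: Using the exclusive quartile method:
  Q1 = 4.25
  Q2 (median) = 20.5
  Q3 = 37.25
  IQR = Q3 - Q1 = 37.25 - 4.25 = 33
Step 4: Q3 = 37.25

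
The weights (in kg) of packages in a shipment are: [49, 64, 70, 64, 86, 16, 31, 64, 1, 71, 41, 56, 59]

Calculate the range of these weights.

85

Step 1: Identify the maximum value: max = 86
Step 2: Identify the minimum value: min = 1
Step 3: Range = max - min = 86 - 1 = 85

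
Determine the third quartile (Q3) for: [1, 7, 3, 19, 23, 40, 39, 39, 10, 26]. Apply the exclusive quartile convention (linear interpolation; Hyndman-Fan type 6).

39

Step 1: Sort the data: [1, 3, 7, 10, 19, 23, 26, 39, 39, 40]
Step 2: n = 10
Step 3: Using the exclusive quartile method:
  Q1 = 6
  Q2 (median) = 21
  Q3 = 39
  IQR = Q3 - Q1 = 39 - 6 = 33
Step 4: Q3 = 39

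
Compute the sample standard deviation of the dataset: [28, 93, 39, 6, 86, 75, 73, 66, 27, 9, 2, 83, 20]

33.4873

Step 1: Compute the mean: 46.6923
Step 2: Sum of squared deviations from the mean: 13456.7692
Step 3: Sample variance = 13456.7692 / 12 = 1121.3974
Step 4: Standard deviation = sqrt(1121.3974) = 33.4873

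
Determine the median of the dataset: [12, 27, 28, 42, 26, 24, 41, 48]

27.5

Step 1: Sort the data in ascending order: [12, 24, 26, 27, 28, 41, 42, 48]
Step 2: The number of values is n = 8.
Step 3: Since n is even, the median is the average of positions 4 and 5:
  Median = (27 + 28) / 2 = 27.5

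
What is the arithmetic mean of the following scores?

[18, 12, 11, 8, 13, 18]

13.3333

Step 1: Sum all values: 18 + 12 + 11 + 8 + 13 + 18 = 80
Step 2: Count the number of values: n = 6
Step 3: Mean = sum / n = 80 / 6 = 13.3333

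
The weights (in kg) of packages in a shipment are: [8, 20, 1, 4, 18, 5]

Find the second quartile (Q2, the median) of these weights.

6.5

Step 1: Sort the data: [1, 4, 5, 8, 18, 20]
Step 2: n = 6
Step 3: Q2 is the median. Since n is even, it is the average of the values at positions 3 and 4:
  Q2 = (5 + 8) / 2 = 6.5
Step 4: Q2 = 6.5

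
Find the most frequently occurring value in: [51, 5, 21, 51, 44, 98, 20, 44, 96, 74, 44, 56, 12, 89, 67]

44

Step 1: Count the frequency of each value:
  5: appears 1 time(s)
  12: appears 1 time(s)
  20: appears 1 time(s)
  21: appears 1 time(s)
  44: appears 3 time(s)
  51: appears 2 time(s)
  56: appears 1 time(s)
  67: appears 1 time(s)
  74: appears 1 time(s)
  89: appears 1 time(s)
  96: appears 1 time(s)
  98: appears 1 time(s)
Step 2: The value 44 appears most frequently (3 times).
Step 3: Mode = 44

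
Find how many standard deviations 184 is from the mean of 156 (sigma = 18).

1.5556

Step 1: Recall the z-score formula: z = (x - mu) / sigma
Step 2: Substitute values: z = (184 - 156) / 18
Step 3: z = 28 / 18 = 1.5556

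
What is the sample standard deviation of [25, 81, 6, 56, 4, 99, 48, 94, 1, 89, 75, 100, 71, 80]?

36.3893

Step 1: Compute the mean: 59.2143
Step 2: Sum of squared deviations from the mean: 17214.3571
Step 3: Sample variance = 17214.3571 / 13 = 1324.1813
Step 4: Standard deviation = sqrt(1324.1813) = 36.3893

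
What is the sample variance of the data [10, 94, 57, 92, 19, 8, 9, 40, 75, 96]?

1399.5556

Step 1: Compute the mean: (10 + 94 + 57 + 92 + 19 + 8 + 9 + 40 + 75 + 96) / 10 = 50
Step 2: Compute squared deviations from the mean:
  (10 - 50)^2 = 1600
  (94 - 50)^2 = 1936
  (57 - 50)^2 = 49
  (92 - 50)^2 = 1764
  (19 - 50)^2 = 961
  (8 - 50)^2 = 1764
  (9 - 50)^2 = 1681
  (40 - 50)^2 = 100
  (75 - 50)^2 = 625
  (96 - 50)^2 = 2116
Step 3: Sum of squared deviations = 12596
Step 4: Sample variance = 12596 / 9 = 1399.5556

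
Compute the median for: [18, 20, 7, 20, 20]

20

Step 1: Sort the data in ascending order: [7, 18, 20, 20, 20]
Step 2: The number of values is n = 5.
Step 3: Since n is odd, the median is the middle value at position 3: 20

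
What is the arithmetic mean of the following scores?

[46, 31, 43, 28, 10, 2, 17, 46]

27.875

Step 1: Sum all values: 46 + 31 + 43 + 28 + 10 + 2 + 17 + 46 = 223
Step 2: Count the number of values: n = 8
Step 3: Mean = sum / n = 223 / 8 = 27.875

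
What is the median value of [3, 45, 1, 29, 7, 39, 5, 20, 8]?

8

Step 1: Sort the data in ascending order: [1, 3, 5, 7, 8, 20, 29, 39, 45]
Step 2: The number of values is n = 9.
Step 3: Since n is odd, the median is the middle value at position 5: 8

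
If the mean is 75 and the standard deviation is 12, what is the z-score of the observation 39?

-3

Step 1: Recall the z-score formula: z = (x - mu) / sigma
Step 2: Substitute values: z = (39 - 75) / 12
Step 3: z = -36 / 12 = -3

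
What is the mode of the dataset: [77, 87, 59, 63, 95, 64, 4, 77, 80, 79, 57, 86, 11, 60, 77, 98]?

77

Step 1: Count the frequency of each value:
  4: appears 1 time(s)
  11: appears 1 time(s)
  57: appears 1 time(s)
  59: appears 1 time(s)
  60: appears 1 time(s)
  63: appears 1 time(s)
  64: appears 1 time(s)
  77: appears 3 time(s)
  79: appears 1 time(s)
  80: appears 1 time(s)
  86: appears 1 time(s)
  87: appears 1 time(s)
  95: appears 1 time(s)
  98: appears 1 time(s)
Step 2: The value 77 appears most frequently (3 times).
Step 3: Mode = 77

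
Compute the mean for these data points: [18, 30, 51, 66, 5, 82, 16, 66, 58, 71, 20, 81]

47

Step 1: Sum all values: 18 + 30 + 51 + 66 + 5 + 82 + 16 + 66 + 58 + 71 + 20 + 81 = 564
Step 2: Count the number of values: n = 12
Step 3: Mean = sum / n = 564 / 12 = 47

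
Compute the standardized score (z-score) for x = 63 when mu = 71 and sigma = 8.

-1

Step 1: Recall the z-score formula: z = (x - mu) / sigma
Step 2: Substitute values: z = (63 - 71) / 8
Step 3: z = -8 / 8 = -1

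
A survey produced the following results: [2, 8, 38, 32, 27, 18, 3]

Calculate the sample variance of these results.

209.5714

Step 1: Compute the mean: (2 + 8 + 38 + 32 + 27 + 18 + 3) / 7 = 18.2857
Step 2: Compute squared deviations from the mean:
  (2 - 18.2857)^2 = 265.2245
  (8 - 18.2857)^2 = 105.7959
  (38 - 18.2857)^2 = 388.6531
  (32 - 18.2857)^2 = 188.0816
  (27 - 18.2857)^2 = 75.9388
  (18 - 18.2857)^2 = 0.0816
  (3 - 18.2857)^2 = 233.6531
Step 3: Sum of squared deviations = 1257.4286
Step 4: Sample variance = 1257.4286 / 6 = 209.5714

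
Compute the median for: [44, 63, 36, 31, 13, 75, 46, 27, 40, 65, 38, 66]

42

Step 1: Sort the data in ascending order: [13, 27, 31, 36, 38, 40, 44, 46, 63, 65, 66, 75]
Step 2: The number of values is n = 12.
Step 3: Since n is even, the median is the average of positions 6 and 7:
  Median = (40 + 44) / 2 = 42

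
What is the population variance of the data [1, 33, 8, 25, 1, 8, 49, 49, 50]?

396.7654

Step 1: Compute the mean: (1 + 33 + 8 + 25 + 1 + 8 + 49 + 49 + 50) / 9 = 24.8889
Step 2: Compute squared deviations from the mean:
  (1 - 24.8889)^2 = 570.679
  (33 - 24.8889)^2 = 65.7901
  (8 - 24.8889)^2 = 285.2346
  (25 - 24.8889)^2 = 0.0123
  (1 - 24.8889)^2 = 570.679
  (8 - 24.8889)^2 = 285.2346
  (49 - 24.8889)^2 = 581.3457
  (49 - 24.8889)^2 = 581.3457
  (50 - 24.8889)^2 = 630.5679
Step 3: Sum of squared deviations = 3570.8889
Step 4: Population variance = 3570.8889 / 9 = 396.7654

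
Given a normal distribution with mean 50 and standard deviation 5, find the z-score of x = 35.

-3

Step 1: Recall the z-score formula: z = (x - mu) / sigma
Step 2: Substitute values: z = (35 - 50) / 5
Step 3: z = -15 / 5 = -3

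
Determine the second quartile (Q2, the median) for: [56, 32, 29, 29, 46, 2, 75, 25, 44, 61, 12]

32

Step 1: Sort the data: [2, 12, 25, 29, 29, 32, 44, 46, 56, 61, 75]
Step 2: n = 11
Step 3: Q2 is the median. Since n is odd, it is the middle value at position 6: 32
Step 4: Q2 = 32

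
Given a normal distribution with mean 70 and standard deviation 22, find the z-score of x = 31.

-1.7727

Step 1: Recall the z-score formula: z = (x - mu) / sigma
Step 2: Substitute values: z = (31 - 70) / 22
Step 3: z = -39 / 22 = -1.7727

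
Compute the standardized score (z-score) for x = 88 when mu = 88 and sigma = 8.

0

Step 1: Recall the z-score formula: z = (x - mu) / sigma
Step 2: Substitute values: z = (88 - 88) / 8
Step 3: z = 0 / 8 = 0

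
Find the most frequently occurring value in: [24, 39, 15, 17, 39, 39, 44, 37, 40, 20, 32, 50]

39

Step 1: Count the frequency of each value:
  15: appears 1 time(s)
  17: appears 1 time(s)
  20: appears 1 time(s)
  24: appears 1 time(s)
  32: appears 1 time(s)
  37: appears 1 time(s)
  39: appears 3 time(s)
  40: appears 1 time(s)
  44: appears 1 time(s)
  50: appears 1 time(s)
Step 2: The value 39 appears most frequently (3 times).
Step 3: Mode = 39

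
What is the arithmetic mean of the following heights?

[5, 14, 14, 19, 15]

13.4

Step 1: Sum all values: 5 + 14 + 14 + 19 + 15 = 67
Step 2: Count the number of values: n = 5
Step 3: Mean = sum / n = 67 / 5 = 13.4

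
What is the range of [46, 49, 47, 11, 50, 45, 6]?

44

Step 1: Identify the maximum value: max = 50
Step 2: Identify the minimum value: min = 6
Step 3: Range = max - min = 50 - 6 = 44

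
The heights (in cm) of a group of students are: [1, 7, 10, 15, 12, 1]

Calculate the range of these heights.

14

Step 1: Identify the maximum value: max = 15
Step 2: Identify the minimum value: min = 1
Step 3: Range = max - min = 15 - 1 = 14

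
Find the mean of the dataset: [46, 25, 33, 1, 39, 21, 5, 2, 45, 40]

25.7

Step 1: Sum all values: 46 + 25 + 33 + 1 + 39 + 21 + 5 + 2 + 45 + 40 = 257
Step 2: Count the number of values: n = 10
Step 3: Mean = sum / n = 257 / 10 = 25.7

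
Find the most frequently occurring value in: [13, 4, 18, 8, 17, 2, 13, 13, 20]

13

Step 1: Count the frequency of each value:
  2: appears 1 time(s)
  4: appears 1 time(s)
  8: appears 1 time(s)
  13: appears 3 time(s)
  17: appears 1 time(s)
  18: appears 1 time(s)
  20: appears 1 time(s)
Step 2: The value 13 appears most frequently (3 times).
Step 3: Mode = 13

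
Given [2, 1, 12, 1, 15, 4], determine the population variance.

31.1389

Step 1: Compute the mean: (2 + 1 + 12 + 1 + 15 + 4) / 6 = 5.8333
Step 2: Compute squared deviations from the mean:
  (2 - 5.8333)^2 = 14.6944
  (1 - 5.8333)^2 = 23.3611
  (12 - 5.8333)^2 = 38.0278
  (1 - 5.8333)^2 = 23.3611
  (15 - 5.8333)^2 = 84.0278
  (4 - 5.8333)^2 = 3.3611
Step 3: Sum of squared deviations = 186.8333
Step 4: Population variance = 186.8333 / 6 = 31.1389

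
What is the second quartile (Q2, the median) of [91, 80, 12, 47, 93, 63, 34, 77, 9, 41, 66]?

63

Step 1: Sort the data: [9, 12, 34, 41, 47, 63, 66, 77, 80, 91, 93]
Step 2: n = 11
Step 3: Q2 is the median. Since n is odd, it is the middle value at position 6: 63
Step 4: Q2 = 63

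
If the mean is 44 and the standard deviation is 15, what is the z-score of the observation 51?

0.4667

Step 1: Recall the z-score formula: z = (x - mu) / sigma
Step 2: Substitute values: z = (51 - 44) / 15
Step 3: z = 7 / 15 = 0.4667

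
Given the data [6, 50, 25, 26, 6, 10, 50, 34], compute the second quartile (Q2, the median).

25.5

Step 1: Sort the data: [6, 6, 10, 25, 26, 34, 50, 50]
Step 2: n = 8
Step 3: Q2 is the median. Since n is even, it is the average of the values at positions 4 and 5:
  Q2 = (25 + 26) / 2 = 25.5
Step 4: Q2 = 25.5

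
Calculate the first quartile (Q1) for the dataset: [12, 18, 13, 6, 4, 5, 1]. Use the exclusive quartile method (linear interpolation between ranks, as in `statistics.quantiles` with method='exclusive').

4

Step 1: Sort the data: [1, 4, 5, 6, 12, 13, 18]
Step 2: n = 7
Step 3: Using the exclusive quartile method:
  Q1 = 4
  Q2 (median) = 6
  Q3 = 13
  IQR = Q3 - Q1 = 13 - 4 = 9
Step 4: Q1 = 4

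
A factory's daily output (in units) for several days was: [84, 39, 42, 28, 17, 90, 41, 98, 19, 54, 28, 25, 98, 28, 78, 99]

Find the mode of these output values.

28

Step 1: Count the frequency of each value:
  17: appears 1 time(s)
  19: appears 1 time(s)
  25: appears 1 time(s)
  28: appears 3 time(s)
  39: appears 1 time(s)
  41: appears 1 time(s)
  42: appears 1 time(s)
  54: appears 1 time(s)
  78: appears 1 time(s)
  84: appears 1 time(s)
  90: appears 1 time(s)
  98: appears 2 time(s)
  99: appears 1 time(s)
Step 2: The value 28 appears most frequently (3 times).
Step 3: Mode = 28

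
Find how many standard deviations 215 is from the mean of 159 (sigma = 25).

2.24

Step 1: Recall the z-score formula: z = (x - mu) / sigma
Step 2: Substitute values: z = (215 - 159) / 25
Step 3: z = 56 / 25 = 2.24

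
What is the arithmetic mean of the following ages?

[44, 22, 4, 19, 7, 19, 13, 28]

19.5

Step 1: Sum all values: 44 + 22 + 4 + 19 + 7 + 19 + 13 + 28 = 156
Step 2: Count the number of values: n = 8
Step 3: Mean = sum / n = 156 / 8 = 19.5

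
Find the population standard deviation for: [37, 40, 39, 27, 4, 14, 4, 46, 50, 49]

16.8938

Step 1: Compute the mean: 31
Step 2: Sum of squared deviations from the mean: 2854
Step 3: Population variance = 2854 / 10 = 285.4
Step 4: Standard deviation = sqrt(285.4) = 16.8938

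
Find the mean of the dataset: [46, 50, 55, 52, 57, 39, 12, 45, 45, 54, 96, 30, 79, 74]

52.4286

Step 1: Sum all values: 46 + 50 + 55 + 52 + 57 + 39 + 12 + 45 + 45 + 54 + 96 + 30 + 79 + 74 = 734
Step 2: Count the number of values: n = 14
Step 3: Mean = sum / n = 734 / 14 = 52.4286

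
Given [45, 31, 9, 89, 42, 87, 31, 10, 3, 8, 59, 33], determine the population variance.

781.1875

Step 1: Compute the mean: (45 + 31 + 9 + 89 + 42 + 87 + 31 + 10 + 3 + 8 + 59 + 33) / 12 = 37.25
Step 2: Compute squared deviations from the mean:
  (45 - 37.25)^2 = 60.0625
  (31 - 37.25)^2 = 39.0625
  (9 - 37.25)^2 = 798.0625
  (89 - 37.25)^2 = 2678.0625
  (42 - 37.25)^2 = 22.5625
  (87 - 37.25)^2 = 2475.0625
  (31 - 37.25)^2 = 39.0625
  (10 - 37.25)^2 = 742.5625
  (3 - 37.25)^2 = 1173.0625
  (8 - 37.25)^2 = 855.5625
  (59 - 37.25)^2 = 473.0625
  (33 - 37.25)^2 = 18.0625
Step 3: Sum of squared deviations = 9374.25
Step 4: Population variance = 9374.25 / 12 = 781.1875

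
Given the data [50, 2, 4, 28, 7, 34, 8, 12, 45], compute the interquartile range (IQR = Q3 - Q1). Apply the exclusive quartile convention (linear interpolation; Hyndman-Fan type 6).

34

Step 1: Sort the data: [2, 4, 7, 8, 12, 28, 34, 45, 50]
Step 2: n = 9
Step 3: Using the exclusive quartile method:
  Q1 = 5.5
  Q2 (median) = 12
  Q3 = 39.5
  IQR = Q3 - Q1 = 39.5 - 5.5 = 34
Step 4: IQR = 34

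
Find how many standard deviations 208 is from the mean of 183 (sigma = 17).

1.4706

Step 1: Recall the z-score formula: z = (x - mu) / sigma
Step 2: Substitute values: z = (208 - 183) / 17
Step 3: z = 25 / 17 = 1.4706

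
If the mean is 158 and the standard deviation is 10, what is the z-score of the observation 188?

3

Step 1: Recall the z-score formula: z = (x - mu) / sigma
Step 2: Substitute values: z = (188 - 158) / 10
Step 3: z = 30 / 10 = 3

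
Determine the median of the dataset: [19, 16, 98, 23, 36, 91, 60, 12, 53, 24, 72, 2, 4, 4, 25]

24

Step 1: Sort the data in ascending order: [2, 4, 4, 12, 16, 19, 23, 24, 25, 36, 53, 60, 72, 91, 98]
Step 2: The number of values is n = 15.
Step 3: Since n is odd, the median is the middle value at position 8: 24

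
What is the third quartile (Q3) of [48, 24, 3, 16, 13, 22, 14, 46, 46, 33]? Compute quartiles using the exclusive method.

46

Step 1: Sort the data: [3, 13, 14, 16, 22, 24, 33, 46, 46, 48]
Step 2: n = 10
Step 3: Using the exclusive quartile method:
  Q1 = 13.75
  Q2 (median) = 23
  Q3 = 46
  IQR = Q3 - Q1 = 46 - 13.75 = 32.25
Step 4: Q3 = 46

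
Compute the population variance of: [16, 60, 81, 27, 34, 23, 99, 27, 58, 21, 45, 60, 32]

589.9763

Step 1: Compute the mean: (16 + 60 + 81 + 27 + 34 + 23 + 99 + 27 + 58 + 21 + 45 + 60 + 32) / 13 = 44.8462
Step 2: Compute squared deviations from the mean:
  (16 - 44.8462)^2 = 832.1006
  (60 - 44.8462)^2 = 229.6391
  (81 - 44.8462)^2 = 1307.1006
  (27 - 44.8462)^2 = 318.4852
  (34 - 44.8462)^2 = 117.6391
  (23 - 44.8462)^2 = 477.2544
  (99 - 44.8462)^2 = 2932.6391
  (27 - 44.8462)^2 = 318.4852
  (58 - 44.8462)^2 = 173.0237
  (21 - 44.8462)^2 = 568.6391
  (45 - 44.8462)^2 = 0.0237
  (60 - 44.8462)^2 = 229.6391
  (32 - 44.8462)^2 = 165.0237
Step 3: Sum of squared deviations = 7669.6923
Step 4: Population variance = 7669.6923 / 13 = 589.9763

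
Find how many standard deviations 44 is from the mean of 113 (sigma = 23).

-3

Step 1: Recall the z-score formula: z = (x - mu) / sigma
Step 2: Substitute values: z = (44 - 113) / 23
Step 3: z = -69 / 23 = -3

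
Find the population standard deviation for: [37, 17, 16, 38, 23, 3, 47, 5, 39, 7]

15.2237

Step 1: Compute the mean: 23.2
Step 2: Sum of squared deviations from the mean: 2317.6
Step 3: Population variance = 2317.6 / 10 = 231.76
Step 4: Standard deviation = sqrt(231.76) = 15.2237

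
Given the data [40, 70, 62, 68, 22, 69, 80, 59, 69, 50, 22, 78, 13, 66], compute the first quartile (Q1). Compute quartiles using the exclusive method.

35.5

Step 1: Sort the data: [13, 22, 22, 40, 50, 59, 62, 66, 68, 69, 69, 70, 78, 80]
Step 2: n = 14
Step 3: Using the exclusive quartile method:
  Q1 = 35.5
  Q2 (median) = 64
  Q3 = 69.25
  IQR = Q3 - Q1 = 69.25 - 35.5 = 33.75
Step 4: Q1 = 35.5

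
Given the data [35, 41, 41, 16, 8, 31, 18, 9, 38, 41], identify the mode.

41

Step 1: Count the frequency of each value:
  8: appears 1 time(s)
  9: appears 1 time(s)
  16: appears 1 time(s)
  18: appears 1 time(s)
  31: appears 1 time(s)
  35: appears 1 time(s)
  38: appears 1 time(s)
  41: appears 3 time(s)
Step 2: The value 41 appears most frequently (3 times).
Step 3: Mode = 41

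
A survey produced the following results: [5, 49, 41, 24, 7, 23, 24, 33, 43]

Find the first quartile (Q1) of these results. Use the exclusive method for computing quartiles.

15

Step 1: Sort the data: [5, 7, 23, 24, 24, 33, 41, 43, 49]
Step 2: n = 9
Step 3: Using the exclusive quartile method:
  Q1 = 15
  Q2 (median) = 24
  Q3 = 42
  IQR = Q3 - Q1 = 42 - 15 = 27
Step 4: Q1 = 15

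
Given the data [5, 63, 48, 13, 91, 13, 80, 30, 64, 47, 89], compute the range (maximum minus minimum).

86

Step 1: Identify the maximum value: max = 91
Step 2: Identify the minimum value: min = 5
Step 3: Range = max - min = 91 - 5 = 86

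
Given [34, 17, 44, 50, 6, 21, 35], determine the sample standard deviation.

15.6083

Step 1: Compute the mean: 29.5714
Step 2: Sum of squared deviations from the mean: 1461.7143
Step 3: Sample variance = 1461.7143 / 6 = 243.619
Step 4: Standard deviation = sqrt(243.619) = 15.6083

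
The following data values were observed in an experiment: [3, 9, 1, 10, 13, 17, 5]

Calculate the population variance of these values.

27.6327

Step 1: Compute the mean: (3 + 9 + 1 + 10 + 13 + 17 + 5) / 7 = 8.2857
Step 2: Compute squared deviations from the mean:
  (3 - 8.2857)^2 = 27.9388
  (9 - 8.2857)^2 = 0.5102
  (1 - 8.2857)^2 = 53.0816
  (10 - 8.2857)^2 = 2.9388
  (13 - 8.2857)^2 = 22.2245
  (17 - 8.2857)^2 = 75.9388
  (5 - 8.2857)^2 = 10.7959
Step 3: Sum of squared deviations = 193.4286
Step 4: Population variance = 193.4286 / 7 = 27.6327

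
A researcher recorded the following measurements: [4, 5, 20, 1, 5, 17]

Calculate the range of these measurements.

19

Step 1: Identify the maximum value: max = 20
Step 2: Identify the minimum value: min = 1
Step 3: Range = max - min = 20 - 1 = 19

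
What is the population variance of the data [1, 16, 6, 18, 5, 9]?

36.4722

Step 1: Compute the mean: (1 + 16 + 6 + 18 + 5 + 9) / 6 = 9.1667
Step 2: Compute squared deviations from the mean:
  (1 - 9.1667)^2 = 66.6944
  (16 - 9.1667)^2 = 46.6944
  (6 - 9.1667)^2 = 10.0278
  (18 - 9.1667)^2 = 78.0278
  (5 - 9.1667)^2 = 17.3611
  (9 - 9.1667)^2 = 0.0278
Step 3: Sum of squared deviations = 218.8333
Step 4: Population variance = 218.8333 / 6 = 36.4722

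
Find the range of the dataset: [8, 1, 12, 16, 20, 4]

19

Step 1: Identify the maximum value: max = 20
Step 2: Identify the minimum value: min = 1
Step 3: Range = max - min = 20 - 1 = 19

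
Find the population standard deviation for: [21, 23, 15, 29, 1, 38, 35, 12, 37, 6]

12.4342

Step 1: Compute the mean: 21.7
Step 2: Sum of squared deviations from the mean: 1546.1
Step 3: Population variance = 1546.1 / 10 = 154.61
Step 4: Standard deviation = sqrt(154.61) = 12.4342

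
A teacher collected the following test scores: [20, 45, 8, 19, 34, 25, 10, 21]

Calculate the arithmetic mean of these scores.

22.75

Step 1: Sum all values: 20 + 45 + 8 + 19 + 34 + 25 + 10 + 21 = 182
Step 2: Count the number of values: n = 8
Step 3: Mean = sum / n = 182 / 8 = 22.75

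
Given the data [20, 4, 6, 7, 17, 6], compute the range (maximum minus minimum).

16

Step 1: Identify the maximum value: max = 20
Step 2: Identify the minimum value: min = 4
Step 3: Range = max - min = 20 - 4 = 16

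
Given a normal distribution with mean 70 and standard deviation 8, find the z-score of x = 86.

2

Step 1: Recall the z-score formula: z = (x - mu) / sigma
Step 2: Substitute values: z = (86 - 70) / 8
Step 3: z = 16 / 8 = 2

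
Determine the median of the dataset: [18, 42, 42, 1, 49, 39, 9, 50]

40.5

Step 1: Sort the data in ascending order: [1, 9, 18, 39, 42, 42, 49, 50]
Step 2: The number of values is n = 8.
Step 3: Since n is even, the median is the average of positions 4 and 5:
  Median = (39 + 42) / 2 = 40.5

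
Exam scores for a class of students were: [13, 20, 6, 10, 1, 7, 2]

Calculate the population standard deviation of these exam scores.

6.1146

Step 1: Compute the mean: 8.4286
Step 2: Sum of squared deviations from the mean: 261.7143
Step 3: Population variance = 261.7143 / 7 = 37.3878
Step 4: Standard deviation = sqrt(37.3878) = 6.1146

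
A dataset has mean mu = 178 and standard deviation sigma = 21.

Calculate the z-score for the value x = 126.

-2.4762

Step 1: Recall the z-score formula: z = (x - mu) / sigma
Step 2: Substitute values: z = (126 - 178) / 21
Step 3: z = -52 / 21 = -2.4762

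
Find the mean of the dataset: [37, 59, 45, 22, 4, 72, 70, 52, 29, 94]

48.4

Step 1: Sum all values: 37 + 59 + 45 + 22 + 4 + 72 + 70 + 52 + 29 + 94 = 484
Step 2: Count the number of values: n = 10
Step 3: Mean = sum / n = 484 / 10 = 48.4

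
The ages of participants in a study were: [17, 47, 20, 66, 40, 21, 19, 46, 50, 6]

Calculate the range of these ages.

60

Step 1: Identify the maximum value: max = 66
Step 2: Identify the minimum value: min = 6
Step 3: Range = max - min = 66 - 6 = 60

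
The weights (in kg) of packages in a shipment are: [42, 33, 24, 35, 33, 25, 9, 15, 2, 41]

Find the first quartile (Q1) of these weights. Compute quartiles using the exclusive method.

13.5

Step 1: Sort the data: [2, 9, 15, 24, 25, 33, 33, 35, 41, 42]
Step 2: n = 10
Step 3: Using the exclusive quartile method:
  Q1 = 13.5
  Q2 (median) = 29
  Q3 = 36.5
  IQR = Q3 - Q1 = 36.5 - 13.5 = 23
Step 4: Q1 = 13.5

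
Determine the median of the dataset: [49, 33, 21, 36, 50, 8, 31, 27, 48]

33

Step 1: Sort the data in ascending order: [8, 21, 27, 31, 33, 36, 48, 49, 50]
Step 2: The number of values is n = 9.
Step 3: Since n is odd, the median is the middle value at position 5: 33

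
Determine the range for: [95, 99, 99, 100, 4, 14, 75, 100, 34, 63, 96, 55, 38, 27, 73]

96

Step 1: Identify the maximum value: max = 100
Step 2: Identify the minimum value: min = 4
Step 3: Range = max - min = 100 - 4 = 96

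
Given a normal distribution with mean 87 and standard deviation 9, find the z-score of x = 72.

-1.6667

Step 1: Recall the z-score formula: z = (x - mu) / sigma
Step 2: Substitute values: z = (72 - 87) / 9
Step 3: z = -15 / 9 = -1.6667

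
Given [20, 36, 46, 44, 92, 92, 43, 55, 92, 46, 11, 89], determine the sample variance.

837.1818

Step 1: Compute the mean: (20 + 36 + 46 + 44 + 92 + 92 + 43 + 55 + 92 + 46 + 11 + 89) / 12 = 55.5
Step 2: Compute squared deviations from the mean:
  (20 - 55.5)^2 = 1260.25
  (36 - 55.5)^2 = 380.25
  (46 - 55.5)^2 = 90.25
  (44 - 55.5)^2 = 132.25
  (92 - 55.5)^2 = 1332.25
  (92 - 55.5)^2 = 1332.25
  (43 - 55.5)^2 = 156.25
  (55 - 55.5)^2 = 0.25
  (92 - 55.5)^2 = 1332.25
  (46 - 55.5)^2 = 90.25
  (11 - 55.5)^2 = 1980.25
  (89 - 55.5)^2 = 1122.25
Step 3: Sum of squared deviations = 9209
Step 4: Sample variance = 9209 / 11 = 837.1818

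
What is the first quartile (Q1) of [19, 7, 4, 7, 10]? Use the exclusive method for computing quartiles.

5.5

Step 1: Sort the data: [4, 7, 7, 10, 19]
Step 2: n = 5
Step 3: Using the exclusive quartile method:
  Q1 = 5.5
  Q2 (median) = 7
  Q3 = 14.5
  IQR = Q3 - Q1 = 14.5 - 5.5 = 9
Step 4: Q1 = 5.5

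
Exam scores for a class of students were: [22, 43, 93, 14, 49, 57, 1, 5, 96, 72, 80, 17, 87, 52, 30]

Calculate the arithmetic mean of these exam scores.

47.8667

Step 1: Sum all values: 22 + 43 + 93 + 14 + 49 + 57 + 1 + 5 + 96 + 72 + 80 + 17 + 87 + 52 + 30 = 718
Step 2: Count the number of values: n = 15
Step 3: Mean = sum / n = 718 / 15 = 47.8667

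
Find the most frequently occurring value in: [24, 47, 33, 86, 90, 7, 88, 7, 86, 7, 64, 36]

7

Step 1: Count the frequency of each value:
  7: appears 3 time(s)
  24: appears 1 time(s)
  33: appears 1 time(s)
  36: appears 1 time(s)
  47: appears 1 time(s)
  64: appears 1 time(s)
  86: appears 2 time(s)
  88: appears 1 time(s)
  90: appears 1 time(s)
Step 2: The value 7 appears most frequently (3 times).
Step 3: Mode = 7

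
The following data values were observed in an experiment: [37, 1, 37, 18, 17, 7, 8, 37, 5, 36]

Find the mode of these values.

37

Step 1: Count the frequency of each value:
  1: appears 1 time(s)
  5: appears 1 time(s)
  7: appears 1 time(s)
  8: appears 1 time(s)
  17: appears 1 time(s)
  18: appears 1 time(s)
  36: appears 1 time(s)
  37: appears 3 time(s)
Step 2: The value 37 appears most frequently (3 times).
Step 3: Mode = 37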